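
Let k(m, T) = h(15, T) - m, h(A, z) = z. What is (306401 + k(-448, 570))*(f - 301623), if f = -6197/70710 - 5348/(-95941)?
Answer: -209680976273735788171/2261329370 ≈ -9.2725e+10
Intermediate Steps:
f = -216389297/6783988110 (f = -6197*1/70710 - 5348*(-1/95941) = -6197/70710 + 5348/95941 = -216389297/6783988110 ≈ -0.031897)
k(m, T) = T - m
(306401 + k(-448, 570))*(f - 301623) = (306401 + (570 - 1*(-448)))*(-216389297/6783988110 - 301623) = (306401 + (570 + 448))*(-2046207062091827/6783988110) = (306401 + 1018)*(-2046207062091827/6783988110) = 307419*(-2046207062091827/6783988110) = -209680976273735788171/2261329370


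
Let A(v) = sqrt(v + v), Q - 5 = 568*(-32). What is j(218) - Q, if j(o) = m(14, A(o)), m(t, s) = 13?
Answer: 18184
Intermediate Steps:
Q = -18171 (Q = 5 + 568*(-32) = 5 - 18176 = -18171)
A(v) = sqrt(2)*sqrt(v) (A(v) = sqrt(2*v) = sqrt(2)*sqrt(v))
j(o) = 13
j(218) - Q = 13 - 1*(-18171) = 13 + 18171 = 18184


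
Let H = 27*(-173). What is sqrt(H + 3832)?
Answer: I*sqrt(839) ≈ 28.965*I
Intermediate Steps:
H = -4671
sqrt(H + 3832) = sqrt(-4671 + 3832) = sqrt(-839) = I*sqrt(839)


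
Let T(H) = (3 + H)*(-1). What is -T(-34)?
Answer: -31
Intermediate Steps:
T(H) = -3 - H
-T(-34) = -(-3 - 1*(-34)) = -(-3 + 34) = -1*31 = -31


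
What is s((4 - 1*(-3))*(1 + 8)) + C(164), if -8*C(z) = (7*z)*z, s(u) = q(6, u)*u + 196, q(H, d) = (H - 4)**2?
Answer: -23086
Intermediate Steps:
q(H, d) = (-4 + H)**2
s(u) = 196 + 4*u (s(u) = (-4 + 6)**2*u + 196 = 2**2*u + 196 = 4*u + 196 = 196 + 4*u)
C(z) = -7*z**2/8 (C(z) = -7*z*z/8 = -7*z**2/8)
s((4 - 1*(-3))*(1 + 8)) + C(164) = (196 + 4*((4 - 1*(-3))*(1 + 8))) - 7/8*164**2 = (196 + 4*((4 + 3)*9)) - 7/8*26896 = (196 + 4*(7*9)) - 23534 = (196 + 4*63) - 23534 = (196 + 252) - 23534 = 448 - 23534 = -23086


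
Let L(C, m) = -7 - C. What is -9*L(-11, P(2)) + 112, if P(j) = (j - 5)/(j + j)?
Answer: 76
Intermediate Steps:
P(j) = (-5 + j)/(2*j) (P(j) = (-5 + j)/((2*j)) = (-5 + j)*(1/(2*j)) = (-5 + j)/(2*j))
-9*L(-11, P(2)) + 112 = -9*(-7 - 1*(-11)) + 112 = -9*(-7 + 11) + 112 = -9*4 + 112 = -36 + 112 = 76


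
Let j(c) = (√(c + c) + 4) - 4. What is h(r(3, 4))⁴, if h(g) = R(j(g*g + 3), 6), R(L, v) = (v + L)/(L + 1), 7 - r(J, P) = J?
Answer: (6 + √38)⁴/(1 + √38)⁴ ≈ 8.3108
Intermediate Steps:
r(J, P) = 7 - J
j(c) = √2*√c (j(c) = (√(2*c) + 4) - 4 = (√2*√c + 4) - 4 = (4 + √2*√c) - 4 = √2*√c)
R(L, v) = (L + v)/(1 + L)
h(g) = (6 + √2*√(3 + g²))/(1 + √2*√(3 + g²)) (h(g) = (√2*√(g*g + 3) + 6)/(1 + √2*√(g*g + 3)) = (√2*√(g² + 3) + 6)/(1 + √2*√(g² + 3)) = (√2*√(3 + g²) + 6)/(1 + √2*√(3 + g²)) = (6 + √2*√(3 + g²))/(1 + √2*√(3 + g²)))
h(r(3, 4))⁴ = ((6 + √(6 + 2*(7 - 1*3)²))/(1 + √2*√(3 + (7 - 1*3)²)))⁴ = ((6 + √(6 + 2*(7 - 3)²))/(1 + √2*√(3 + (7 - 3)²)))⁴ = ((6 + √(6 + 2*4²))/(1 + √2*√(3 + 4²)))⁴ = ((6 + √(6 + 2*16))/(1 + √2*√(3 + 16)))⁴ = ((6 + √(6 + 32))/(1 + √2*√19))⁴ = ((6 + √38)/(1 + √38))⁴ = (6 + √38)⁴/(1 + √38)⁴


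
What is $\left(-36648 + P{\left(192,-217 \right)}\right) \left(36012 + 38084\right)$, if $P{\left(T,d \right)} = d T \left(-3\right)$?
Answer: $6545937024$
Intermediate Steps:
$P{\left(T,d \right)} = - 3 T d$ ($P{\left(T,d \right)} = T d \left(-3\right) = - 3 T d$)
$\left(-36648 + P{\left(192,-217 \right)}\right) \left(36012 + 38084\right) = \left(-36648 - 576 \left(-217\right)\right) \left(36012 + 38084\right) = \left(-36648 + 124992\right) 74096 = 88344 \cdot 74096 = 6545937024$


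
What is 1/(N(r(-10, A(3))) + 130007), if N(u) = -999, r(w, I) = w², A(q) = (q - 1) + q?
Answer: 1/129008 ≈ 7.7515e-6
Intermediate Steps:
A(q) = -1 + 2*q (A(q) = (-1 + q) + q = -1 + 2*q)
1/(N(r(-10, A(3))) + 130007) = 1/(-999 + 130007) = 1/129008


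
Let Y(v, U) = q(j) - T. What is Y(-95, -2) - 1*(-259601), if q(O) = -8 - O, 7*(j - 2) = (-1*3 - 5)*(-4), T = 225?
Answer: 1815530/7 ≈ 2.5936e+5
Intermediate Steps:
j = 46/7 (j = 2 + ((-1*3 - 5)*(-4))/7 = 2 + ((-3 - 5)*(-4))/7 = 2 + (-8*(-4))/7 = 2 + (⅐)*32 = 2 + 32/7 = 46/7 ≈ 6.5714)
Y(v, U) = -1677/7 (Y(v, U) = (-8 - 1*46/7) - 1*225 = (-8 - 46/7) - 225 = -102/7 - 225 = -1677/7)
Y(-95, -2) - 1*(-259601) = -1677/7 - 1*(-259601) = -1677/7 + 259601 = 1815530/7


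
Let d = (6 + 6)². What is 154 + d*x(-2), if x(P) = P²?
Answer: 730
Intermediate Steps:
d = 144 (d = 12² = 144)
154 + d*x(-2) = 154 + 144*(-2)² = 154 + 144*4 = 154 + 576 = 730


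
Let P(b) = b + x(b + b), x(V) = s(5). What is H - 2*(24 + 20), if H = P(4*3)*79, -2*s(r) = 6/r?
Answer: 4063/5 ≈ 812.60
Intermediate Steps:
s(r) = -3/r
x(V) = -⅗ (x(V) = -3/5 = -3*⅕ = -⅗)
P(b) = -⅗ + b (P(b) = b - ⅗ = -⅗ + b)
H = 4503/5 (H = (-⅗ + 4*3)*79 = (-⅗ + 12)*79 = (57/5)*79 = 4503/5 ≈ 900.60)
H - 2*(24 + 20) = 4503/5 - 2*(24 + 20) = 4503/5 - 2*44 = 4503/5 - 88 = 4063/5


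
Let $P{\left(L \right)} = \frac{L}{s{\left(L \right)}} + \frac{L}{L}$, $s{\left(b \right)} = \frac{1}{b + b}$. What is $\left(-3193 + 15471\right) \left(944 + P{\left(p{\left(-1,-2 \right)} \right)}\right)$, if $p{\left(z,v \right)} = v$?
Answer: $11700934$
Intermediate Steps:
$s{\left(b \right)} = \frac{1}{2 b}$
$P{\left(L \right)} = 1 + 2 L^{2}$ ($P{\left(L \right)} = \frac{L}{\frac{1}{2} \frac{1}{L}} + \frac{L}{L} = L 2 L + 1 = 2 L^{2} + 1 = 1 + 2 L^{2}$)
$\left(-3193 + 15471\right) \left(944 + P{\left(p{\left(-1,-2 \right)} \right)}\right) = \left(-3193 + 15471\right) \left(944 + \left(1 + 2 \left(-2\right)^{2}\right)\right) = 12278 \left(944 + \left(1 + 2 \cdot 4\right)\right) = 12278 \left(944 + \left(1 + 8\right)\right) = 12278 \left(944 + 9\right) = 12278 \cdot 953 = 11700934$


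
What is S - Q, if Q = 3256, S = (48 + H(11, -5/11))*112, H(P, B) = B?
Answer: 22760/11 ≈ 2069.1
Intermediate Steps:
S = 58576/11 (S = (48 - 5/11)*112 = (523/11)*112 = 58576/11 ≈ 5325.1)
S - Q = 58576/11 - 1*3256 = 58576/11 - 3256 = 22760/11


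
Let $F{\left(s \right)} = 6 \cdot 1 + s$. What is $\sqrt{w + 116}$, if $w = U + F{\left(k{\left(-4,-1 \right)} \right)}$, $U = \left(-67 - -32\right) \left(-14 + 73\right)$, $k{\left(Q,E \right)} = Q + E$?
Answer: $2 i \sqrt{487} \approx 44.136 i$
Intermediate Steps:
$k{\left(Q,E \right)} = E + Q$
$U = -2065$ ($U = \left(-67 + 32\right) 59 = \left(-35\right) 59 = -2065$)
$F{\left(s \right)} = 6 + s$
$w = -2064$ ($w = -2065 + \left(6 - 5\right) = -2065 + 1 = -2064$)
$\sqrt{w + 116} = \sqrt{-2064 + 116} = \sqrt{-1948} = 2 i \sqrt{487}$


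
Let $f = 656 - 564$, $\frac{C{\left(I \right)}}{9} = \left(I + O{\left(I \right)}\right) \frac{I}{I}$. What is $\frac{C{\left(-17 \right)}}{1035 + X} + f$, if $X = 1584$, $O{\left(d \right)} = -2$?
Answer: $\frac{26753}{291} \approx 91.935$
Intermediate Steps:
$C{\left(I \right)} = -18 + 9 I$ ($C{\left(I \right)} = 9 \left(I - 2\right) \frac{I}{I} = 9 \left(-2 + I\right) 1 = 9 \left(-2 + I\right) = -18 + 9 I$)
$f = 92$ ($f = 656 - 564 = 92$)
$\frac{C{\left(-17 \right)}}{1035 + X} + f = \frac{-18 + 9 \left(-17\right)}{1035 + 1584} + 92 = \frac{-18 - 153}{2619} + 92 = \frac{1}{2619} \left(-171\right) + 92 = - \frac{19}{291} + 92 = \frac{26753}{291}$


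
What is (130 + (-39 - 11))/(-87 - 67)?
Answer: -40/77 ≈ -0.51948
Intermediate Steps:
(130 + (-39 - 11))/(-87 - 67) = (130 - 50)/(-154) = 80*(-1/154) = -40/77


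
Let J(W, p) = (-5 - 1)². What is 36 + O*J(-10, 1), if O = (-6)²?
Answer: 1332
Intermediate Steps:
O = 36
J(W, p) = 36 (J(W, p) = (-6)² = 36)
36 + O*J(-10, 1) = 36 + 36*36 = 36 + 1296 = 1332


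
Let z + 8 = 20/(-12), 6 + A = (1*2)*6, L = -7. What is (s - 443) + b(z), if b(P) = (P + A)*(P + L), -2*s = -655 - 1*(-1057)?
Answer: -5246/9 ≈ -582.89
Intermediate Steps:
s = -201 (s = -(-655 - 1*(-1057))/2 = -(-655 + 1057)/2 = -½*402 = -201)
A = 6 (A = -6 + (1*2)*6 = -6 + 2*6 = -6 + 12 = 6)
z = -29/3 (z = -8 + 20/(-12) = -8 + 20*(-1/12) = -8 - 5/3 = -29/3 ≈ -9.6667)
b(P) = (-7 + P)*(6 + P) (b(P) = (P + 6)*(P - 7) = (6 + P)*(-7 + P) = (-7 + P)*(6 + P))
(s - 443) + b(z) = (-201 - 443) + (-42 + (-29/3)² - 1*(-29/3)) = -644 + (-42 + 841/9 + 29/3) = -644 + 550/9 = -5246/9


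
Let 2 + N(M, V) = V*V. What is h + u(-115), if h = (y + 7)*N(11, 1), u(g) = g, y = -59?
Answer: -63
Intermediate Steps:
N(M, V) = -2 + V² (N(M, V) = -2 + V*V = -2 + V²)
h = 52 (h = (-59 + 7)*(-2 + 1²) = -52*(-2 + 1) = -52*(-1) = 52)
h + u(-115) = 52 - 115 = -63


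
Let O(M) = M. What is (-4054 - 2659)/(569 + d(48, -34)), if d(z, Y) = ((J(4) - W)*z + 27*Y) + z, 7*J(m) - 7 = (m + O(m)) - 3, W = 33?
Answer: 46991/12619 ≈ 3.7238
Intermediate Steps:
J(m) = 4/7 + 2*m/7 (J(m) = 1 + ((m + m) - 3)/7 = 1 + (2*m - 3)/7 = 1 + (-3 + 2*m)/7 = 1 + (-3/7 + 2*m/7) = 4/7 + 2*m/7)
d(z, Y) = 27*Y - 212*z/7 (d(z, Y) = (((4/7 + (2/7)*4) - 1*33)*z + 27*Y) + z = (((4/7 + 8/7) - 33)*z + 27*Y) + z = ((12/7 - 33)*z + 27*Y) + z = (-219*z/7 + 27*Y) + z = (27*Y - 219*z/7) + z = 27*Y - 212*z/7)
(-4054 - 2659)/(569 + d(48, -34)) = (-4054 - 2659)/(569 + (27*(-34) - 212/7*48)) = -6713/(569 + (-918 - 10176/7)) = -6713/(569 - 16602/7) = -6713/(-12619/7) = -6713*(-7/12619) = 46991/12619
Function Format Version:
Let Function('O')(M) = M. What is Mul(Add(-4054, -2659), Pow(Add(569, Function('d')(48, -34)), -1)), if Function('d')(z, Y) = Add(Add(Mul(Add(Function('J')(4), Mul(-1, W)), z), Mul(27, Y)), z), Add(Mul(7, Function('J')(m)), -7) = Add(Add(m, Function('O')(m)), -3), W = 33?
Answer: Rational(46991, 12619) ≈ 3.7238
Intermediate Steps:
Function('J')(m) = Add(Rational(4, 7), Mul(Rational(2, 7), m)) (Function('J')(m) = Add(1, Mul(Rational(1, 7), Add(Add(m, m), -3))) = Add(1, Mul(Rational(1, 7), Add(Mul(2, m), -3))) = Add(1, Mul(Rational(1, 7), Add(-3, Mul(2, m)))) = Add(1, Add(Rational(-3, 7), Mul(Rational(2, 7), m))) = Add(Rational(4, 7), Mul(Rational(2, 7), m)))
Function('d')(z, Y) = Add(Mul(27, Y), Mul(Rational(-212, 7), z)) (Function('d')(z, Y) = Add(Add(Mul(Add(Add(Rational(4, 7), Mul(Rational(2, 7), 4)), Mul(-1, 33)), z), Mul(27, Y)), z) = Add(Add(Mul(Add(Add(Rational(4, 7), Rational(8, 7)), -33), z), Mul(27, Y)), z) = Add(Add(Mul(Add(Rational(12, 7), -33), z), Mul(27, Y)), z) = Add(Add(Mul(Rational(-219, 7), z), Mul(27, Y)), z) = Add(Add(Mul(27, Y), Mul(Rational(-219, 7), z)), z) = Add(Mul(27, Y), Mul(Rational(-212, 7), z)))
Mul(Add(-4054, -2659), Pow(Add(569, Function('d')(48, -34)), -1)) = Mul(Add(-4054, -2659), Pow(Add(569, Add(Mul(27, -34), Mul(Rational(-212, 7), 48))), -1)) = Mul(-6713, Pow(Add(569, Add(-918, Rational(-10176, 7))), -1)) = Mul(-6713, Pow(Add(569, Rational(-16602, 7)), -1)) = Mul(-6713, Pow(Rational(-12619, 7), -1)) = Mul(-6713, Rational(-7, 12619)) = Rational(46991, 12619)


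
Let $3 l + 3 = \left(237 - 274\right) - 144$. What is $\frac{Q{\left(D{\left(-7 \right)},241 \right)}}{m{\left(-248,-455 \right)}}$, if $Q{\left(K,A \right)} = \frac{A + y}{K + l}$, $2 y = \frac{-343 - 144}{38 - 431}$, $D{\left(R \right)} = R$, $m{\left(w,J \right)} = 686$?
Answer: $- \frac{189913}{36845060} \approx -0.0051544$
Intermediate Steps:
$l = - \frac{184}{3}$ ($l = -1 + \frac{\left(237 - 274\right) - 144}{3} = -1 + \frac{-37 - 144}{3} = -1 + \frac{1}{3} \left(-181\right) = -1 - \frac{181}{3} = - \frac{184}{3} \approx -61.333$)
$y = \frac{487}{786}$ ($y = \frac{\left(-343 - 144\right) \frac{1}{38 - 431}}{2} = \frac{\left(-487\right) \frac{1}{-393}}{2} = \frac{\left(-487\right) \left(- \frac{1}{393}\right)}{2} = \frac{1}{2} \cdot \frac{487}{393} = \frac{487}{786} \approx 0.61959$)
$Q{\left(K,A \right)} = \frac{\frac{487}{786} + A}{- \frac{184}{3} + K}$ ($Q{\left(K,A \right)} = \frac{A + \frac{487}{786}}{K - \frac{184}{3}} = \frac{\frac{487}{786} + A}{- \frac{184}{3} + K}$)
$\frac{Q{\left(D{\left(-7 \right)},241 \right)}}{m{\left(-248,-455 \right)}} = \frac{\frac{1}{262} \frac{1}{-184 + 3 \left(-7\right)} \left(487 + 786 \cdot 241\right)}{686} = \frac{487 + 189426}{262 \left(-184 - 21\right)} \frac{1}{686} = \frac{1}{262} \frac{1}{-205} \cdot 189913 \cdot \frac{1}{686} = \frac{1}{262} \left(- \frac{1}{205}\right) 189913 \cdot \frac{1}{686} = \left(- \frac{189913}{53710}\right) \frac{1}{686} = - \frac{189913}{36845060}$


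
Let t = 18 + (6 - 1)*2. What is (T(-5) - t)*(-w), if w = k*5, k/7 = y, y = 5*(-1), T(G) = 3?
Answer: -4375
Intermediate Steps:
t = 28 (t = 18 + 5*2 = 18 + 10 = 28)
y = -5
k = -35 (k = 7*(-5) = -35)
w = -175 (w = -35*5 = -175)
(T(-5) - t)*(-w) = (3 - 1*28)*(-1*(-175)) = (3 - 28)*175 = -25*175 = -4375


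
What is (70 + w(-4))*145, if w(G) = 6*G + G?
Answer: 6090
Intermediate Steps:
w(G) = 7*G
(70 + w(-4))*145 = (70 + 7*(-4))*145 = (70 - 28)*145 = 42*145 = 6090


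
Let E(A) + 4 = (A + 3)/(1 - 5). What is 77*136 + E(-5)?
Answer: 20937/2 ≈ 10469.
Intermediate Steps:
E(A) = -19/4 - A/4 (E(A) = -4 + (A + 3)/(1 - 5) = -4 + (3 + A)/(-4) = -4 + (3 + A)*(-1/4) = -4 + (-3/4 - A/4) = -19/4 - A/4)
77*136 + E(-5) = 77*136 + (-19/4 - 1/4*(-5)) = 10472 + (-19/4 + 5/4) = 10472 - 7/2 = 20937/2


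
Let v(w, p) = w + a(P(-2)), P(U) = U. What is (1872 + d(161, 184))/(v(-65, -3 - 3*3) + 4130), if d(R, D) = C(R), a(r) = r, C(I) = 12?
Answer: 1884/4063 ≈ 0.46370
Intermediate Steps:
d(R, D) = 12
v(w, p) = -2 + w (v(w, p) = w - 2 = -2 + w)
(1872 + d(161, 184))/(v(-65, -3 - 3*3) + 4130) = (1872 + 12)/((-2 - 65) + 4130) = 1884/(-67 + 4130) = 1884/4063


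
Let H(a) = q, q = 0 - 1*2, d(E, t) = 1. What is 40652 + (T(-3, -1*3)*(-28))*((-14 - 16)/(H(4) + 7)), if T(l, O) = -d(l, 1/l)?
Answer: 40484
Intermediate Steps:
q = -2 (q = 0 - 2 = -2)
H(a) = -2
T(l, O) = -1 (T(l, O) = -1*1 = -1)
40652 + (T(-3, -1*3)*(-28))*((-14 - 16)/(H(4) + 7)) = 40652 + (-1*(-28))*((-14 - 16)/(-2 + 7)) = 40652 + 28*(-30/5) = 40652 + 28*(-30*⅕) = 40652 + 28*(-6) = 40652 - 168 = 40484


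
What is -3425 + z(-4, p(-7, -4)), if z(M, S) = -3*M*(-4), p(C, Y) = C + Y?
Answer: -3473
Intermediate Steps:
z(M, S) = 12*M
-3425 + z(-4, p(-7, -4)) = -3425 + 12*(-4) = -3425 - 48 = -3473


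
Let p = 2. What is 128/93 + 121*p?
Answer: 22634/93 ≈ 243.38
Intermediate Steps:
128/93 + 121*p = 128/93 + 121*2 = 128*(1/93) + 242 = 128/93 + 242 = 22634/93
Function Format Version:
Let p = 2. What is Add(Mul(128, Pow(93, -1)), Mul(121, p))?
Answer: Rational(22634, 93) ≈ 243.38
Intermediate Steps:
Add(Mul(128, Pow(93, -1)), Mul(121, p)) = Add(Mul(128, Pow(93, -1)), Mul(121, 2)) = Add(Mul(128, Rational(1, 93)), 242) = Add(Rational(128, 93), 242) = Rational(22634, 93)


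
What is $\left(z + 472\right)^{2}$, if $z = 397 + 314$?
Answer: $1399489$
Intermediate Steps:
$z = 711$
$\left(z + 472\right)^{2} = \left(711 + 472\right)^{2} = 1183^{2} = 1399489$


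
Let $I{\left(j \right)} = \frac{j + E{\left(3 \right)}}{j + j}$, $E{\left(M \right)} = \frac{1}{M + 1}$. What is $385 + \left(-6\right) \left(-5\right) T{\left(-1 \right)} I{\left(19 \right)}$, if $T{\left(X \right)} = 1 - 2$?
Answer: $\frac{28105}{76} \approx 369.8$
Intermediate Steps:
$T{\left(X \right)} = -1$ ($T{\left(X \right)} = 1 - 2 = -1$)
$E{\left(M \right)} = \frac{1}{1 + M}$
$I{\left(j \right)} = \frac{\frac{1}{4} + j}{2 j}$ ($I{\left(j \right)} = \frac{j + \frac{1}{1 + 3}}{j + j} = \frac{j + \frac{1}{4}}{2 j} = \left(j + \frac{1}{4}\right) \frac{1}{2 j} = \left(\frac{1}{4} + j\right) \frac{1}{2 j} = \frac{\frac{1}{4} + j}{2 j}$)
$385 + \left(-6\right) \left(-5\right) T{\left(-1 \right)} I{\left(19 \right)} = 385 + \left(-6\right) \left(-5\right) \left(-1\right) \frac{1 + 4 \cdot 19}{8 \cdot 19} = 385 + 30 \left(-1\right) \frac{1}{8} \cdot \frac{1}{19} \left(1 + 76\right) = 385 - 30 \cdot \frac{1}{8} \cdot \frac{1}{19} \cdot 77 = 385 - \frac{1155}{76} = \frac{28105}{76}$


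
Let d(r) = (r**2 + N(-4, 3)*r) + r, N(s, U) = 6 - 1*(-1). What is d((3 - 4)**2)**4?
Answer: 6561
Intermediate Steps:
N(s, U) = 7 (N(s, U) = 6 + 1 = 7)
d(r) = r**2 + 8*r (d(r) = (r**2 + 7*r) + r = r**2 + 8*r)
d((3 - 4)**2)**4 = ((3 - 4)**2*(8 + (3 - 4)**2))**4 = ((-1)**2*(8 + (-1)**2))**4 = (1*(8 + 1))**4 = (1*9)**4 = 9**4 = 6561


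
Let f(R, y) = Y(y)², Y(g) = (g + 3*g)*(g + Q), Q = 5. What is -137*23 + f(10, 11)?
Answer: 492465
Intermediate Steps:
Y(g) = 4*g*(5 + g) (Y(g) = (g + 3*g)*(g + 5) = (4*g)*(5 + g) = 4*g*(5 + g))
f(R, y) = 16*y²*(5 + y)² (f(R, y) = (4*y*(5 + y))² = 16*y²*(5 + y)²)
-137*23 + f(10, 11) = -137*23 + 16*11²*(5 + 11)² = -3151 + 16*121*16² = -3151 + 16*121*256 = -3151 + 495616 = 492465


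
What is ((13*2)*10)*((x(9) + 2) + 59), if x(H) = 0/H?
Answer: 15860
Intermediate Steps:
x(H) = 0
((13*2)*10)*((x(9) + 2) + 59) = ((13*2)*10)*((0 + 2) + 59) = (26*10)*(2 + 59) = 260*61 = 15860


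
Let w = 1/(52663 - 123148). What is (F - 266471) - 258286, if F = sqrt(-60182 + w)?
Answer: -524757 + I*sqrt(298992314181435)/70485 ≈ -5.2476e+5 + 245.32*I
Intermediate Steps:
w = -1/70485 (w = 1/(-70485) = -1/70485 ≈ -1.4187e-5)
F = I*sqrt(298992314181435)/70485 (F = sqrt(-60182 - 1/70485) = sqrt(-4241928271/70485) = I*sqrt(298992314181435)/70485 ≈ 245.32*I)
(F - 266471) - 258286 = (I*sqrt(298992314181435)/70485 - 266471) - 258286 = (-266471 + I*sqrt(298992314181435)/70485) - 258286 = -524757 + I*sqrt(298992314181435)/70485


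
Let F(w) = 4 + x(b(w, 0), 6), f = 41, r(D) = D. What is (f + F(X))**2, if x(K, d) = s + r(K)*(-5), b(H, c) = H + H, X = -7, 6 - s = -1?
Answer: 14884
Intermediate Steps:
s = 7 (s = 6 - 1*(-1) = 6 + 1 = 7)
b(H, c) = 2*H
x(K, d) = 7 - 5*K (x(K, d) = 7 + K*(-5) = 7 - 5*K)
F(w) = 11 - 10*w (F(w) = 4 + (7 - 10*w) = 11 - 10*w)
(f + F(X))**2 = (41 + (11 - 10*(-7)))**2 = (41 + (11 + 70))**2 = (41 + 81)**2 = 122**2 = 14884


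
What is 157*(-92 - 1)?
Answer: -14601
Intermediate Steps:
157*(-92 - 1) = 157*(-93) = -14601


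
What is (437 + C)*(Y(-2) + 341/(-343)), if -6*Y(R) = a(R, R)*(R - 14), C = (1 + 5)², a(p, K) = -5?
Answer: -6973439/1029 ≈ -6776.9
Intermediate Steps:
C = 36 (C = 6² = 36)
Y(R) = -35/3 + 5*R/6 (Y(R) = -(-5)*(R - 14)/6 = -(-5)*(-14 + R)/6 = -(70 - 5*R)/6 = -35/3 + 5*R/6)
(437 + C)*(Y(-2) + 341/(-343)) = (437 + 36)*((-35/3 + (⅚)*(-2)) + 341/(-343)) = 473*((-35/3 - 5/3) + 341*(-1/343)) = 473*(-40/3 - 341/343) = 473*(-14743/1029) = -6973439/1029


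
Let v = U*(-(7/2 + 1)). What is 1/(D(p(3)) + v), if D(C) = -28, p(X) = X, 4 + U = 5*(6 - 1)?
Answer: -2/245 ≈ -0.0081633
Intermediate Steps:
U = 21 (U = -4 + 5*(6 - 1) = -4 + 5*5 = -4 + 25 = 21)
v = -189/2 (v = 21*(-(7/2 + 1)) = 21*(-1*9/2) = 21*(-9/2) = -189/2 ≈ -94.500)
1/(D(p(3)) + v) = 1/(-28 - 189/2) = 1/(-245/2) = -2/245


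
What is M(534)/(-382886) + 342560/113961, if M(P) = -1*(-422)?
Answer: 65556668309/21817035723 ≈ 3.0048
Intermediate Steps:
M(P) = 422
M(534)/(-382886) + 342560/113961 = 422/(-382886) + 342560/113961 = 422*(-1/382886) + 342560*(1/113961) = -211/191443 + 342560/113961 = 65556668309/21817035723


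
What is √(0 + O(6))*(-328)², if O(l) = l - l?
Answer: 0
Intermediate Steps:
O(l) = 0
√(0 + O(6))*(-328)² = √(0 + 0)*(-328)² = √0*107584 = 0*107584 = 0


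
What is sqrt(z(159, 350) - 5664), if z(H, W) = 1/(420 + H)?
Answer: I*sqrt(1898804445)/579 ≈ 75.26*I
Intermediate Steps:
sqrt(z(159, 350) - 5664) = sqrt(1/(420 + 159) - 5664) = sqrt(1/579 - 5664) = sqrt(-3279455/579) = I*sqrt(1898804445)/579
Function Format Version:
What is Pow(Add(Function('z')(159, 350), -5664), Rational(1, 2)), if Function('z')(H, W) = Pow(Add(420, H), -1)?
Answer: Mul(Rational(1, 579), I, Pow(1898804445, Rational(1, 2))) ≈ Mul(75.260, I)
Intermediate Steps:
Pow(Add(Function('z')(159, 350), -5664), Rational(1, 2)) = Pow(Add(Pow(Add(420, 159), -1), -5664), Rational(1, 2)) = Pow(Add(Pow(579, -1), -5664), Rational(1, 2)) = Pow(Add(Rational(1, 579), -5664), Rational(1, 2)) = Pow(Rational(-3279455, 579), Rational(1, 2)) = Mul(Rational(1, 579), I, Pow(1898804445, Rational(1, 2)))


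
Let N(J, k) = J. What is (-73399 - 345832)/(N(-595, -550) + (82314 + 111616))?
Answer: -419231/193335 ≈ -2.1684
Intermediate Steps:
(-73399 - 345832)/(N(-595, -550) + (82314 + 111616)) = (-73399 - 345832)/(-595 + (82314 + 111616)) = -419231/(-595 + 193930) = -419231/193335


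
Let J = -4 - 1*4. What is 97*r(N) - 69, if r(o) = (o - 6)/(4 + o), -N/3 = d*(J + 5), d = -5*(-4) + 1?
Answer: 4434/193 ≈ 22.974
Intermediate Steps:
J = -8 (J = -4 - 4 = -8)
d = 21 (d = 20 + 1 = 21)
N = 189 (N = -63*(-8 + 5) = -63*(-3) = -3*(-63) = 189)
r(o) = (-6 + o)/(4 + o)
97*r(N) - 69 = 97*((-6 + 189)/(4 + 189)) - 69 = 97*(183/193) - 69 = 17751/193 - 69 = 4434/193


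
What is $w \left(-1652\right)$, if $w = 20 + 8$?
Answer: $-46256$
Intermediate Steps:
$w = 28$
$w \left(-1652\right) = 28 \left(-1652\right) = -46256$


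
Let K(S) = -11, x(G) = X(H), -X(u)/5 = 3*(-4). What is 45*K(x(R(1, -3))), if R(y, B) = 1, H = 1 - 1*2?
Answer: -495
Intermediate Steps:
H = -1 (H = 1 - 2 = -1)
X(u) = 60 (X(u) = -15*(-4) = -5*(-12) = 60)
x(G) = 60
45*K(x(R(1, -3))) = 45*(-11) = -495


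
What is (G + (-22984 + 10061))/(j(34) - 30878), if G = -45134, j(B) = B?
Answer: 58057/30844 ≈ 1.8823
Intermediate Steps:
(G + (-22984 + 10061))/(j(34) - 30878) = (-45134 + (-22984 + 10061))/(34 - 30878) = (-45134 - 12923)/(-30844) = -58057*(-1/30844) = 58057/30844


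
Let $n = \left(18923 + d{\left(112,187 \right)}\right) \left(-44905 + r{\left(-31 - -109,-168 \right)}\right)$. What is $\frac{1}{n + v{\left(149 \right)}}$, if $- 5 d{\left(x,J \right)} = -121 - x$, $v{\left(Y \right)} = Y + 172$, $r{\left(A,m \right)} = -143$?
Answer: $- \frac{5}{4272711099} \approx -1.1702 \cdot 10^{-9}$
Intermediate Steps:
$v{\left(Y \right)} = 172 + Y$
$d{\left(x,J \right)} = \frac{121}{5} + \frac{x}{5}$ ($d{\left(x,J \right)} = - \frac{-121 - x}{5} = \frac{121}{5} + \frac{x}{5}$)
$n = - \frac{4272712704}{5}$ ($n = \left(18923 + \left(\frac{121}{5} + \frac{1}{5} \cdot 112\right)\right) \left(-44905 - 143\right) = \left(18923 + \left(\frac{121}{5} + \frac{112}{5}\right)\right) \left(-45048\right) = \left(18923 + \frac{233}{5}\right) \left(-45048\right) = \frac{94848}{5} \left(-45048\right) = - \frac{4272712704}{5} \approx -8.5454 \cdot 10^{8}$)
$\frac{1}{n + v{\left(149 \right)}} = \frac{1}{- \frac{4272712704}{5} + \left(172 + 149\right)} = \frac{1}{- \frac{4272712704}{5} + 321} = \frac{1}{- \frac{4272711099}{5}} = - \frac{5}{4272711099}$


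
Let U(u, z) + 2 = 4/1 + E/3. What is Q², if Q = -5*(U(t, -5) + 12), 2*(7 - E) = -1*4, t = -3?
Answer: 7225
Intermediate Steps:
E = 9 (E = 7 - (-1)*4/2 = 7 - ½*(-4) = 7 + 2 = 9)
U(u, z) = 5 (U(u, z) = -2 + (4/1 + 9/3) = -2 + (4*1 + 9*(⅓)) = -2 + (4 + 3) = -2 + 7 = 5)
Q = -85 (Q = -5*(5 + 12) = -5*17 = -85)
Q² = (-85)² = 7225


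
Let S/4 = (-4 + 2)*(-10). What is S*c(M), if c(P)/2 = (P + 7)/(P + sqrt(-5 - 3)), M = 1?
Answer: 1280/9 - 2560*I*sqrt(2)/9 ≈ 142.22 - 402.27*I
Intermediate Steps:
c(P) = 2*(7 + P)/(P + 2*I*sqrt(2)) (c(P) = 2*((P + 7)/(P + sqrt(-5 - 3))) = 2*((7 + P)/(P + sqrt(-8))) = 2*((7 + P)/(P + 2*I*sqrt(2))) = 2*(7 + P)/(P + 2*I*sqrt(2)))
S = 80 (S = 4*((-4 + 2)*(-10)) = 4*(-2*(-10)) = 4*20 = 80)
S*c(M) = 80*(2*(7 + 1)/(1 + 2*I*sqrt(2))) = 80*(2*8/(1 + 2*I*sqrt(2))) = 80*(16/(1 + 2*I*sqrt(2))) = 1280/(1 + 2*I*sqrt(2))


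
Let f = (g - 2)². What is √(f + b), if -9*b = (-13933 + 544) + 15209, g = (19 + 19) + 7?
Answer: √14821/3 ≈ 40.581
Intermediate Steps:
g = 45 (g = 38 + 7 = 45)
b = -1820/9 (b = -((-13933 + 544) + 15209)/9 = -(-13389 + 15209)/9 = -⅑*1820 = -1820/9 ≈ -202.22)
f = 1849 (f = (45 - 2)² = 43² = 1849)
√(f + b) = √(1849 - 1820/9) = √(14821/9) = √14821/3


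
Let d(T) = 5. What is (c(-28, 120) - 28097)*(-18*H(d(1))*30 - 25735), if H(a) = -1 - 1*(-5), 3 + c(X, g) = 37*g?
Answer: 659995700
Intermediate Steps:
c(X, g) = -3 + 37*g
H(a) = 4 (H(a) = -1 + 5 = 4)
(c(-28, 120) - 28097)*(-18*H(d(1))*30 - 25735) = ((-3 + 37*120) - 28097)*(-18*4*30 - 25735) = ((-3 + 4440) - 28097)*(-72*30 - 25735) = (4437 - 28097)*(-2160 - 25735) = -23660*(-27895) = 659995700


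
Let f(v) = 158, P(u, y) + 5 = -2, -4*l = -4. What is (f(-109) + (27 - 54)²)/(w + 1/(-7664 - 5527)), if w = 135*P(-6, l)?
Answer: -11700417/12465496 ≈ -0.93862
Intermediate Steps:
l = 1 (l = -¼*(-4) = 1)
P(u, y) = -7 (P(u, y) = -5 - 2 = -7)
w = -945 (w = 135*(-7) = -945)
(f(-109) + (27 - 54)²)/(w + 1/(-7664 - 5527)) = (158 + (27 - 54)²)/(-945 + 1/(-7664 - 5527)) = (158 + (-27)²)/(-945 + 1/(-13191)) = (158 + 729)/(-945 - 1/13191) = 887/(-12465496/13191) = 887*(-13191/12465496) = -11700417/12465496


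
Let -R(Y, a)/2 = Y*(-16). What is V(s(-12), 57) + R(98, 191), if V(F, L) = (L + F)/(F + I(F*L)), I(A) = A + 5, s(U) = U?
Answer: 2166931/691 ≈ 3135.9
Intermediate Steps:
I(A) = 5 + A
V(F, L) = (F + L)/(5 + F + F*L) (V(F, L) = (L + F)/(F + (5 + F*L)) = (F + L)/(5 + F + F*L))
R(Y, a) = 32*Y (R(Y, a) = -2*Y*(-16) = -(-32)*Y = 32*Y)
V(s(-12), 57) + R(98, 191) = (-12 + 57)/(5 - 12 - 12*57) + 32*98 = 45/(5 - 12 - 684) + 3136 = 45/(-691) + 3136 = -1/691*45 + 3136 = -45/691 + 3136 = 2166931/691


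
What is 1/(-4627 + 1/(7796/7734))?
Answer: -3898/18032179 ≈ -0.00021617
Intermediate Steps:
1/(-4627 + 1/(7796/7734)) = 1/(-4627 + 1/(7796*(1/7734))) = 1/(-4627 + 1/(3898/3867)) = 1/(-4627 + 3867/3898) = 1/(-18032179/3898) = -3898/18032179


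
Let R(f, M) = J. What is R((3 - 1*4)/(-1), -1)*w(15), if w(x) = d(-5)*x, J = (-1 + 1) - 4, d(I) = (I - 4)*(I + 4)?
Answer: -540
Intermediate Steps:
d(I) = (-4 + I)*(4 + I)
J = -4 (J = 0 - 4 = -4)
R(f, M) = -4
w(x) = 9*x (w(x) = (-16 + (-5)²)*x = (-16 + 25)*x = 9*x)
R((3 - 1*4)/(-1), -1)*w(15) = -36*15 = -4*135 = -540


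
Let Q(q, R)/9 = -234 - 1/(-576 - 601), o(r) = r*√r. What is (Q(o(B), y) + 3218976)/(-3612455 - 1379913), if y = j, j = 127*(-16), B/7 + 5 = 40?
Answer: -3786255999/5876017136 ≈ -0.64436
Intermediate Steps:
B = 245 (B = -35 + 7*40 = -35 + 280 = 245)
o(r) = r^(3/2)
j = -2032
y = -2032
Q(q, R) = -2478753/1177 (Q(q, R) = 9*(-234 - 1/(-576 - 601)) = 9*(-234 - 1/(-1177)) = 9*(-234 - 1*(-1/1177)) = 9*(-234 + 1/1177) = 9*(-275417/1177) = -2478753/1177)
(Q(o(B), y) + 3218976)/(-3612455 - 1379913) = (-2478753/1177 + 3218976)/(-3612455 - 1379913) = (3786255999/1177)/(-4992368) = (3786255999/1177)*(-1/4992368) = -3786255999/5876017136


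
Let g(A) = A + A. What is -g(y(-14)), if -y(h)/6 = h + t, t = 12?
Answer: -24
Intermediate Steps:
y(h) = -72 - 6*h (y(h) = -6*(h + 12) = -6*(12 + h) = -72 - 6*h)
g(A) = 2*A
-g(y(-14)) = -2*(-72 - 6*(-14)) = -2*(-72 + 84) = -2*12 = -1*24 = -24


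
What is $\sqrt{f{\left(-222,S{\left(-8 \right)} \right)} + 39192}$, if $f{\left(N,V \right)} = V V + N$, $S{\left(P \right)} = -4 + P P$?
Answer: $3 \sqrt{4730} \approx 206.32$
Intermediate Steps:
$S{\left(P \right)} = -4 + P^{2}$
$f{\left(N,V \right)} = N + V^{2}$ ($f{\left(N,V \right)} = V^{2} + N = N + V^{2}$)
$\sqrt{f{\left(-222,S{\left(-8 \right)} \right)} + 39192} = \sqrt{\left(-222 + \left(-4 + \left(-8\right)^{2}\right)^{2}\right) + 39192} = \sqrt{\left(-222 + \left(-4 + 64\right)^{2}\right) + 39192} = \sqrt{\left(-222 + 60^{2}\right) + 39192} = \sqrt{\left(-222 + 3600\right) + 39192} = \sqrt{3378 + 39192} = \sqrt{42570} = 3 \sqrt{4730}$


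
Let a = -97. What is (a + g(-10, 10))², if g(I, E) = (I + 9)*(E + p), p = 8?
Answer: 13225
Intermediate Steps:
g(I, E) = (8 + E)*(9 + I) (g(I, E) = (I + 9)*(E + 8) = (9 + I)*(8 + E) = (8 + E)*(9 + I))
(a + g(-10, 10))² = (-97 + (72 + 8*(-10) + 9*10 + 10*(-10)))² = (-97 + (72 - 80 + 90 - 100))² = (-97 - 18)² = (-115)² = 13225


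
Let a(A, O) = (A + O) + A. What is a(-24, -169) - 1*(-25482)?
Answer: 25265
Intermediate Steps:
a(A, O) = O + 2*A
a(-24, -169) - 1*(-25482) = (-169 + 2*(-24)) - 1*(-25482) = (-169 - 48) + 25482 = -217 + 25482 = 25265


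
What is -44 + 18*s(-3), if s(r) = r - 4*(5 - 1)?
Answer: -386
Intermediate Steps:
s(r) = -16 + r (s(r) = r - 4*4 = r - 16 = -16 + r)
-44 + 18*s(-3) = -44 + 18*(-16 - 3) = -44 + 18*(-19) = -44 - 342 = -386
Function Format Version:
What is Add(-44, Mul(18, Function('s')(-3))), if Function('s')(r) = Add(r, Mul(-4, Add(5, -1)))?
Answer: -386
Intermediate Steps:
Function('s')(r) = Add(-16, r) (Function('s')(r) = Add(r, Mul(-4, 4)) = Add(r, -16) = Add(-16, r))
Add(-44, Mul(18, Function('s')(-3))) = Add(-44, Mul(18, Add(-16, -3))) = Add(-44, Mul(18, -19)) = Add(-44, -342) = -386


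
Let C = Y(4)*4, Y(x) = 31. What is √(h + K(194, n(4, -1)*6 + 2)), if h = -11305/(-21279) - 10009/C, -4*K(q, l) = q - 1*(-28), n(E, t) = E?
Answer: I*√236168701899081/1319298 ≈ 11.648*I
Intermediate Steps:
C = 124 (C = 31*4 = 124)
K(q, l) = -7 - q/4 (K(q, l) = -(q - 1*(-28))/4 = -(q + 28)/4 = -(28 + q)/4 = -7 - q/4)
h = -211579691/2638596 (h = -11305/(-21279) - 10009/124 = -11305*(-1/21279) - 10009*1/124 = 11305/21279 - 10009/124 = -211579691/2638596 ≈ -80.187)
√(h + K(194, n(4, -1)*6 + 2)) = √(-211579691/2638596 + (-7 - ¼*194)) = √(-211579691/2638596 + (-7 - 97/2)) = √(-211579691/2638596 - 111/2) = √(-358021769/2638596) = I*√236168701899081/1319298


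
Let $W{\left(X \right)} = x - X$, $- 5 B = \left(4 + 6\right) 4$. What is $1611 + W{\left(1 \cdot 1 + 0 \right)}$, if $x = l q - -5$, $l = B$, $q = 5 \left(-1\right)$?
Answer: $1655$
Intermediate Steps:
$q = -5$
$B = -8$ ($B = - \frac{\left(4 + 6\right) 4}{5} = - \frac{10 \cdot 4}{5} = \left(- \frac{1}{5}\right) 40 = -8$)
$l = -8$
$x = 45$ ($x = \left(-8\right) \left(-5\right) - -5 = 40 + 5 = 45$)
$W{\left(X \right)} = 45 - X$
$1611 + W{\left(1 \cdot 1 + 0 \right)} = 1611 + \left(45 - \left(1 \cdot 1 + 0\right)\right) = 1611 + \left(45 - \left(1 + 0\right)\right) = 1611 + \left(45 - 1\right) = 1611 + 44 = 1655$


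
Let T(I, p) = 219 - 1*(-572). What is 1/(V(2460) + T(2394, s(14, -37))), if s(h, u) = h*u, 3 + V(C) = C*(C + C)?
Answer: 1/12103988 ≈ 8.2617e-8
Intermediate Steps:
V(C) = -3 + 2*C² (V(C) = -3 + C*(C + C) = -3 + C*(2*C) = -3 + 2*C²)
T(I, p) = 791 (T(I, p) = 219 + 572 = 791)
1/(V(2460) + T(2394, s(14, -37))) = 1/((-3 + 2*2460²) + 791) = 1/((-3 + 2*6051600) + 791) = 1/((-3 + 12103200) + 791) = 1/(12103197 + 791) = 1/12103988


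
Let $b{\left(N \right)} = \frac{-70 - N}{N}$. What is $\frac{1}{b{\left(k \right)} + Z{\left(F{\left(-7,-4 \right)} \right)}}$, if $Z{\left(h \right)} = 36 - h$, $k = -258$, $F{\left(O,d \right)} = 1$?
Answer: $\frac{129}{4421} \approx 0.029179$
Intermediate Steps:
$b{\left(N \right)} = \frac{-70 - N}{N}$
$\frac{1}{b{\left(k \right)} + Z{\left(F{\left(-7,-4 \right)} \right)}} = \frac{1}{\frac{-70 - -258}{-258} + \left(36 - 1\right)} = \frac{1}{- \frac{-70 + 258}{258} + \left(36 - 1\right)} = \frac{1}{\left(- \frac{1}{258}\right) 188 + 35} = \frac{1}{- \frac{94}{129} + 35} = \frac{1}{\frac{4421}{129}} = \frac{129}{4421}$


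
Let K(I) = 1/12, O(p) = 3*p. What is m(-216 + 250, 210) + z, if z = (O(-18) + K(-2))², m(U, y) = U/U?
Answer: 418753/144 ≈ 2908.0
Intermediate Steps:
K(I) = 1/12
m(U, y) = 1
z = 418609/144 (z = (3*(-18) + 1/12)² = (-54 + 1/12)² = (-647/12)² = 418609/144 ≈ 2907.0)
m(-216 + 250, 210) + z = 1 + 418609/144 = 418753/144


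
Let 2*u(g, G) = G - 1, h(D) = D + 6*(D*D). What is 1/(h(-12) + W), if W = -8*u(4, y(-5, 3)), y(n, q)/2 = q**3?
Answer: 1/640 ≈ 0.0015625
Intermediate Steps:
h(D) = D + 6*D**2
y(n, q) = 2*q**3
u(g, G) = -1/2 + G/2 (u(g, G) = (G - 1)/2 = (-1 + G)/2 = -1/2 + G/2)
W = -212 (W = -8*(-1/2 + (2*3**3)/2) = -8*(-1/2 + (2*27)/2) = -8*(-1/2 + (1/2)*54) = -8*(-1/2 + 27) = -8*53/2 = -212)
1/(h(-12) + W) = 1/(-12*(1 + 6*(-12)) - 212) = 1/(-12*(1 - 72) - 212) = 1/(-12*(-71) - 212) = 1/(852 - 212) = 1/640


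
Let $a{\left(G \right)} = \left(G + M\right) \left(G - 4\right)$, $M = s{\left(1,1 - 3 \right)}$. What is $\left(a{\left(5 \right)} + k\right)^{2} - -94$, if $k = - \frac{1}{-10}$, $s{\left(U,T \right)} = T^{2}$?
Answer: $\frac{17681}{100} \approx 176.81$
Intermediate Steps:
$M = 4$ ($M = \left(1 - 3\right)^{2} = \left(-2\right)^{2} = 4$)
$k = \frac{1}{10}$ ($k = \left(-1\right) \left(- \frac{1}{10}\right) = \frac{1}{10} \approx 0.1$)
$a{\left(G \right)} = \left(-4 + G\right) \left(4 + G\right)$ ($a{\left(G \right)} = \left(G + 4\right) \left(G - 4\right) = \left(4 + G\right) \left(-4 + G\right) = \left(-4 + G\right) \left(4 + G\right)$)
$\left(a{\left(5 \right)} + k\right)^{2} - -94 = \left(\left(-16 + 5^{2}\right) + \frac{1}{10}\right)^{2} - -94 = \left(\left(-16 + 25\right) + \frac{1}{10}\right)^{2} + 94 = \left(9 + \frac{1}{10}\right)^{2} + 94 = \left(\frac{91}{10}\right)^{2} + 94 = \frac{8281}{100} + 94 = \frac{17681}{100}$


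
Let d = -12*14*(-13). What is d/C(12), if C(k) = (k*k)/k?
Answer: 182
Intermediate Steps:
C(k) = k (C(k) = k**2/k = k)
d = 2184 (d = -168*(-13) = 2184)
d/C(12) = 2184/12 = 2184*(1/12) = 182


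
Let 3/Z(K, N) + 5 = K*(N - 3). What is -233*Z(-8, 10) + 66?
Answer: 4725/61 ≈ 77.459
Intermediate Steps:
Z(K, N) = 3/(-5 + K*(-3 + N)) (Z(K, N) = 3/(-5 + K*(N - 3)) = 3/(-5 + K*(-3 + N)))
-233*Z(-8, 10) + 66 = -699/(-5 - 3*(-8) - 8*10) + 66 = -699/(-5 + 24 - 80) + 66 = -699/(-61) + 66 = -699*(-1)/61 + 66 = -233*(-3/61) + 66 = 699/61 + 66 = 4725/61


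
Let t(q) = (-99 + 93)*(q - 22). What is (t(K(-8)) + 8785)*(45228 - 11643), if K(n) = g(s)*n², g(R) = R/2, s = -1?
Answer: 305925765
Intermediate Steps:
g(R) = R/2 (g(R) = R*(½) = R/2)
K(n) = -n²/2 (K(n) = ((½)*(-1))*n² = -n²/2)
t(q) = 132 - 6*q (t(q) = -6*(-22 + q) = 132 - 6*q)
(t(K(-8)) + 8785)*(45228 - 11643) = ((132 - (-3)*(-8)²) + 8785)*(45228 - 11643) = ((132 - (-3)*64) + 8785)*33585 = ((132 - 6*(-32)) + 8785)*33585 = ((132 + 192) + 8785)*33585 = (324 + 8785)*33585 = 9109*33585 = 305925765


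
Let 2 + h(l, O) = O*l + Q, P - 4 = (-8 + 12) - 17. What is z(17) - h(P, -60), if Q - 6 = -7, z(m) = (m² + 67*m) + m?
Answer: 908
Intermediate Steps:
z(m) = m² + 68*m
Q = -1 (Q = 6 - 7 = -1)
P = -9 (P = 4 + ((-8 + 12) - 17) = 4 + (4 - 17) = 4 - 13 = -9)
h(l, O) = -3 + O*l (h(l, O) = -2 + (O*l - 1) = -2 + (-1 + O*l) = -3 + O*l)
z(17) - h(P, -60) = 17*(68 + 17) - (-3 - 60*(-9)) = 17*85 - (-3 + 540) = 1445 - 1*537 = 1445 - 537 = 908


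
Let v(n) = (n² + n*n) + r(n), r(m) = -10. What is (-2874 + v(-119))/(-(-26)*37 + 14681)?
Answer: 25438/15643 ≈ 1.6262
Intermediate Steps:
v(n) = -10 + 2*n² (v(n) = (n² + n*n) - 10 = (n² + n²) - 10 = 2*n² - 10 = -10 + 2*n²)
(-2874 + v(-119))/(-(-26)*37 + 14681) = (-2874 + (-10 + 2*(-119)²))/(-(-26)*37 + 14681) = (-2874 + (-10 + 2*14161))/(-26*(-1)*37 + 14681) = (-2874 + (-10 + 28322))/(26*37 + 14681) = (-2874 + 28312)/(962 + 14681) = 25438/15643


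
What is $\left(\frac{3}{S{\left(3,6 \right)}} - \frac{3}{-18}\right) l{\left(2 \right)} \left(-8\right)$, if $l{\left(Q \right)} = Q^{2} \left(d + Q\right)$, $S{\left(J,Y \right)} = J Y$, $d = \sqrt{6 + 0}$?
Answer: $- \frac{64}{3} - \frac{32 \sqrt{6}}{3} \approx -47.461$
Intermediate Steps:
$d = \sqrt{6} \approx 2.4495$
$l{\left(Q \right)} = Q^{2} \left(Q + \sqrt{6}\right)$ ($l{\left(Q \right)} = Q^{2} \left(\sqrt{6} + Q\right) = Q^{2} \left(Q + \sqrt{6}\right)$)
$\left(\frac{3}{S{\left(3,6 \right)}} - \frac{3}{-18}\right) l{\left(2 \right)} \left(-8\right) = \left(\frac{3}{3 \cdot 6} - \frac{3}{-18}\right) 2^{2} \left(2 + \sqrt{6}\right) \left(-8\right) = \left(\frac{3}{18} - - \frac{1}{6}\right) 4 \left(2 + \sqrt{6}\right) \left(-8\right) = \left(3 \cdot \frac{1}{18} + \frac{1}{6}\right) \left(8 + 4 \sqrt{6}\right) \left(-8\right) = \left(\frac{1}{6} + \frac{1}{6}\right) \left(8 + 4 \sqrt{6}\right) \left(-8\right) = \frac{8 + 4 \sqrt{6}}{3} \left(-8\right) = \left(\frac{8}{3} + \frac{4 \sqrt{6}}{3}\right) \left(-8\right) = - \frac{64}{3} - \frac{32 \sqrt{6}}{3}$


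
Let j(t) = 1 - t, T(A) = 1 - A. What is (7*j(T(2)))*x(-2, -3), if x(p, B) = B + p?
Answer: -70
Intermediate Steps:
(7*j(T(2)))*x(-2, -3) = (7*(1 - (1 - 1*2)))*(-3 - 2) = (7*(1 - (1 - 2)))*(-5) = (7*(1 - 1*(-1)))*(-5) = (7*(1 + 1))*(-5) = (7*2)*(-5) = 14*(-5) = -70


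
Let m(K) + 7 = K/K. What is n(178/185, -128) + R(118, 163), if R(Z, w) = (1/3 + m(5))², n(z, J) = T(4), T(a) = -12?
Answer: 181/9 ≈ 20.111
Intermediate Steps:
n(z, J) = -12
m(K) = -6 (m(K) = -7 + K/K = -7 + 1 = -6)
R(Z, w) = 289/9 (R(Z, w) = (1/3 - 6)² = (⅓ - 6)² = (-17/3)² = 289/9)
n(178/185, -128) + R(118, 163) = -12 + 289/9 = 181/9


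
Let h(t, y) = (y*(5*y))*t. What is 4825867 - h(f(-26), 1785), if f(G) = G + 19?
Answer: 116343742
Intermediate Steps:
f(G) = 19 + G
h(t, y) = 5*t*y² (h(t, y) = (5*y²)*t = 5*t*y²)
4825867 - h(f(-26), 1785) = 4825867 - 5*(19 - 26)*1785² = 4825867 - 5*(-7)*3186225 = 4825867 - 1*(-111517875) = 4825867 + 111517875 = 116343742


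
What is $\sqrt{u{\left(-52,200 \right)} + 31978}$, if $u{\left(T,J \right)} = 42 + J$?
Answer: $6 \sqrt{895} \approx 179.5$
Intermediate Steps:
$\sqrt{u{\left(-52,200 \right)} + 31978} = \sqrt{\left(42 + 200\right) + 31978} = \sqrt{242 + 31978} = \sqrt{32220} = 6 \sqrt{895}$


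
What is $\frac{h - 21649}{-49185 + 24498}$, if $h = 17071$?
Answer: $\frac{1526}{8229} \approx 0.18544$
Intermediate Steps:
$\frac{h - 21649}{-49185 + 24498} = \frac{17071 - 21649}{-49185 + 24498} = - \frac{4578}{-24687} = \left(-4578\right) \left(- \frac{1}{24687}\right) = \frac{1526}{8229}$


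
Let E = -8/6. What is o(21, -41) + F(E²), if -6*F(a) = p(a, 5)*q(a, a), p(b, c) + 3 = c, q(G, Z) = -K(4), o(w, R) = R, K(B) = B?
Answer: -119/3 ≈ -39.667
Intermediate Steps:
q(G, Z) = -4 (q(G, Z) = -1*4 = -4)
p(b, c) = -3 + c
E = -4/3 (E = -8*⅙ = -4/3 ≈ -1.3333)
F(a) = 4/3 (F(a) = -(-3 + 5)*(-4)/6 = -(-4)/3 = -⅙*(-8) = 4/3)
o(21, -41) + F(E²) = -41 + 4/3 = -119/3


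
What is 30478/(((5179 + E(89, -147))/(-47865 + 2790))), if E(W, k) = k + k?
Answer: -274759170/977 ≈ -2.8123e+5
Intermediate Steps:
E(W, k) = 2*k
30478/(((5179 + E(89, -147))/(-47865 + 2790))) = 30478/(((5179 + 2*(-147))/(-47865 + 2790))) = 30478/(((5179 - 294)/(-45075))) = 30478/((4885*(-1/45075))) = 30478/(-977/9015) = 30478*(-9015/977) = -274759170/977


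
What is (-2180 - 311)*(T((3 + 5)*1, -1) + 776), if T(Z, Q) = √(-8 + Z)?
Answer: -1933016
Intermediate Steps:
(-2180 - 311)*(T((3 + 5)*1, -1) + 776) = (-2180 - 311)*(√(-8 + (3 + 5)*1) + 776) = -2491*(√(-8 + 8*1) + 776) = -2491*(√(-8 + 8) + 776) = -2491*(√0 + 776) = -2491*(0 + 776) = -2491*776 = -1933016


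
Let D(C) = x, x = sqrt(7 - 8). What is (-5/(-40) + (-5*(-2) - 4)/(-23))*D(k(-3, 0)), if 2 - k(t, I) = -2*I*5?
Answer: -25*I/184 ≈ -0.13587*I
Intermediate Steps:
k(t, I) = 2 + 10*I (k(t, I) = 2 - (-2*I)*5 = 2 - (-10)*I = 2 + 10*I)
x = I (x = sqrt(-1) = I ≈ 1.0*I)
D(C) = I
(-5/(-40) + (-5*(-2) - 4)/(-23))*D(k(-3, 0)) = (-5/(-40) + (-5*(-2) - 4)/(-23))*I = (-5*(-1/40) + (10 - 4)*(-1/23))*I = (1/8 + 6*(-1/23))*I = (1/8 - 6/23)*I = -25*I/184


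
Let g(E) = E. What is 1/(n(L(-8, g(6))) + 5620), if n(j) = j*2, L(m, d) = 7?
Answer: 1/5634 ≈ 0.00017749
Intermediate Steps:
n(j) = 2*j
1/(n(L(-8, g(6))) + 5620) = 1/(2*7 + 5620) = 1/(14 + 5620) = 1/5634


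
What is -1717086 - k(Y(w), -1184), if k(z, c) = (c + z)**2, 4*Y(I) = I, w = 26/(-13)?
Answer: -12480505/4 ≈ -3.1201e+6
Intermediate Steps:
w = -2 (w = 26*(-1/13) = -2)
Y(I) = I/4
-1717086 - k(Y(w), -1184) = -1717086 - (-1184 + (1/4)*(-2))**2 = -1717086 - (-1184 - 1/2)**2 = -1717086 - (-2369/2)**2 = -1717086 - 1*5612161/4 = -1717086 - 5612161/4 = -12480505/4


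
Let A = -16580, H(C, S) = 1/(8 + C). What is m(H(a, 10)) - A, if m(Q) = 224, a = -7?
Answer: 16804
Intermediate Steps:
m(H(a, 10)) - A = 224 - 1*(-16580) = 224 + 16580 = 16804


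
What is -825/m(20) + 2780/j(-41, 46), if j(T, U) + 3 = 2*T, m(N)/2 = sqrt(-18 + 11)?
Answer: -556/17 + 825*I*sqrt(7)/14 ≈ -32.706 + 155.91*I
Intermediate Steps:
m(N) = 2*I*sqrt(7) (m(N) = 2*sqrt(-18 + 11) = 2*sqrt(-7) = 2*(I*sqrt(7)) = 2*I*sqrt(7))
j(T, U) = -3 + 2*T
-825/m(20) + 2780/j(-41, 46) = -825*(-I*sqrt(7)/14) + 2780/(-3 + 2*(-41)) = -(-825)*I*sqrt(7)/14 + 2780/(-3 - 82) = 825*I*sqrt(7)/14 + 2780/(-85) = 825*I*sqrt(7)/14 + 2780*(-1/85) = 825*I*sqrt(7)/14 - 556/17 = -556/17 + 825*I*sqrt(7)/14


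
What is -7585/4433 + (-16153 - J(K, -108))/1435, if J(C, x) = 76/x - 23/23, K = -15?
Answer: -445409126/34351317 ≈ -12.966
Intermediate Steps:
J(C, x) = -1 + 76/x (J(C, x) = 76/x - 23*1/23 = 76/x - 1 = -1 + 76/x)
-7585/4433 + (-16153 - J(K, -108))/1435 = -7585/4433 + (-16153 - (76 - 1*(-108))/(-108))/1435 = -7585*1/4433 + (-16153 - (-1)*(76 + 108)/108)*(1/1435) = -7585/4433 + (-16153 - (-1)*184/108)*(1/1435) = -7585/4433 + (-16153 - 1*(-46/27))*(1/1435) = -7585/4433 + (-16153 + 46/27)*(1/1435) = -7585/4433 - 436085/27*1/1435 = -7585/4433 - 87217/7749 = -445409126/34351317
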